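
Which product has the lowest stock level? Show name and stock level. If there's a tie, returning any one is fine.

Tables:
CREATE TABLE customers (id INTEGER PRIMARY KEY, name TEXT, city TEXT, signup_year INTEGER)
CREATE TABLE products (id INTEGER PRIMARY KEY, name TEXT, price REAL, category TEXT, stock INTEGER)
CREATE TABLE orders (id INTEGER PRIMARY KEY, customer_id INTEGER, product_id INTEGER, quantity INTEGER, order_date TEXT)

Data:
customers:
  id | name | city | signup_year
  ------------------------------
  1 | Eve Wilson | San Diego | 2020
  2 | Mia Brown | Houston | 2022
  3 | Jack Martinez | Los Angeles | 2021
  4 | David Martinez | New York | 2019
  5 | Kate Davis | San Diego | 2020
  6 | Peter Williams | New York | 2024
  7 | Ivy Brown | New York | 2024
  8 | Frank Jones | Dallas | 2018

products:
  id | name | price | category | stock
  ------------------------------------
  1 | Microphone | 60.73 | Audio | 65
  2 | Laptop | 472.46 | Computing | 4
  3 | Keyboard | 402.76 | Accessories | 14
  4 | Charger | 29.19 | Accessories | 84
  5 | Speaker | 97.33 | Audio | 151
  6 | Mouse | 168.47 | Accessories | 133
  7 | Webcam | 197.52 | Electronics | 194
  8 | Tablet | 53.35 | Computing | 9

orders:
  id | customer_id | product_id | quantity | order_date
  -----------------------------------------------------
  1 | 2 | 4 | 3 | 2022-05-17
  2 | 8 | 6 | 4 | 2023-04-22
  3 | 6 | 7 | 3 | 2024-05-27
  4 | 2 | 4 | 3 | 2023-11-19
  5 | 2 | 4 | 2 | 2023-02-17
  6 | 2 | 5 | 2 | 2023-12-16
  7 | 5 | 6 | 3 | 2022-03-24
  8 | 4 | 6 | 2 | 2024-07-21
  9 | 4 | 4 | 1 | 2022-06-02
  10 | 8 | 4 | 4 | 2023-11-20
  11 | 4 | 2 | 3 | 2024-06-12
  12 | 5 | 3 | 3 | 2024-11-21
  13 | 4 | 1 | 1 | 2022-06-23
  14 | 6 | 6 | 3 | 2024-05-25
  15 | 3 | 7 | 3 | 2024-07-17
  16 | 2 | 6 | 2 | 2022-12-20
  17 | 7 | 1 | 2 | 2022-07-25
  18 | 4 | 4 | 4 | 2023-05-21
SELECT name, stock FROM products ORDER BY stock ASC LIMIT 1

Execution result:
name | stock
Laptop | 4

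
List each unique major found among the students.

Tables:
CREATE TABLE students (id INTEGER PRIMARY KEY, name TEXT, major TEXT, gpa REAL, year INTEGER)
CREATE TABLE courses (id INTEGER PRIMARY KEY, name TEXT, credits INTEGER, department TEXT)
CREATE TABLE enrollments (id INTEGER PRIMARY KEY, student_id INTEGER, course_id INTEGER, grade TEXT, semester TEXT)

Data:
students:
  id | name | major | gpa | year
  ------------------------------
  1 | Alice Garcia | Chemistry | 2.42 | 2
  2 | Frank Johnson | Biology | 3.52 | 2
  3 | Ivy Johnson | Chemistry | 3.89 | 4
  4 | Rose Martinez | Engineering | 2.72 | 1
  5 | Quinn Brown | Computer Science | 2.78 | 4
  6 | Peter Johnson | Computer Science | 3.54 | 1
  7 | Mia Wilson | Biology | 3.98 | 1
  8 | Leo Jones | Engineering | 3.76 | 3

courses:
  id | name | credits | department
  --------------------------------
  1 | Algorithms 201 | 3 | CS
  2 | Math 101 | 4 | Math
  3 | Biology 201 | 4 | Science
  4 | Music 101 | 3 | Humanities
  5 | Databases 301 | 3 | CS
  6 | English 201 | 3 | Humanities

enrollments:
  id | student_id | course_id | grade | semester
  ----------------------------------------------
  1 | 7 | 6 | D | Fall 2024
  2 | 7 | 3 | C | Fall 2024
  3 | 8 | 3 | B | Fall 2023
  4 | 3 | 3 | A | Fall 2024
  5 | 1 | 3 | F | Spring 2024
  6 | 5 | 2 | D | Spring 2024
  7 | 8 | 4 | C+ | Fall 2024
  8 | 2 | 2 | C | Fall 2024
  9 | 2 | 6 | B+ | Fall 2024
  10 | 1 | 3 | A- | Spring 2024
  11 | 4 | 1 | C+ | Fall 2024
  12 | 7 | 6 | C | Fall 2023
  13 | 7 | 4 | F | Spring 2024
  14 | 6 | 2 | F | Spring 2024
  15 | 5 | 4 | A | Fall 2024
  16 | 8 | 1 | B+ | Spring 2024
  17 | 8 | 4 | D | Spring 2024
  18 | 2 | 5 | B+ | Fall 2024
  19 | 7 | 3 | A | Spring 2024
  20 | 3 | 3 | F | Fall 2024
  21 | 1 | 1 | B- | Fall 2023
SELECT DISTINCT major FROM students

Execution result:
major
Chemistry
Biology
Engineering
Computer Science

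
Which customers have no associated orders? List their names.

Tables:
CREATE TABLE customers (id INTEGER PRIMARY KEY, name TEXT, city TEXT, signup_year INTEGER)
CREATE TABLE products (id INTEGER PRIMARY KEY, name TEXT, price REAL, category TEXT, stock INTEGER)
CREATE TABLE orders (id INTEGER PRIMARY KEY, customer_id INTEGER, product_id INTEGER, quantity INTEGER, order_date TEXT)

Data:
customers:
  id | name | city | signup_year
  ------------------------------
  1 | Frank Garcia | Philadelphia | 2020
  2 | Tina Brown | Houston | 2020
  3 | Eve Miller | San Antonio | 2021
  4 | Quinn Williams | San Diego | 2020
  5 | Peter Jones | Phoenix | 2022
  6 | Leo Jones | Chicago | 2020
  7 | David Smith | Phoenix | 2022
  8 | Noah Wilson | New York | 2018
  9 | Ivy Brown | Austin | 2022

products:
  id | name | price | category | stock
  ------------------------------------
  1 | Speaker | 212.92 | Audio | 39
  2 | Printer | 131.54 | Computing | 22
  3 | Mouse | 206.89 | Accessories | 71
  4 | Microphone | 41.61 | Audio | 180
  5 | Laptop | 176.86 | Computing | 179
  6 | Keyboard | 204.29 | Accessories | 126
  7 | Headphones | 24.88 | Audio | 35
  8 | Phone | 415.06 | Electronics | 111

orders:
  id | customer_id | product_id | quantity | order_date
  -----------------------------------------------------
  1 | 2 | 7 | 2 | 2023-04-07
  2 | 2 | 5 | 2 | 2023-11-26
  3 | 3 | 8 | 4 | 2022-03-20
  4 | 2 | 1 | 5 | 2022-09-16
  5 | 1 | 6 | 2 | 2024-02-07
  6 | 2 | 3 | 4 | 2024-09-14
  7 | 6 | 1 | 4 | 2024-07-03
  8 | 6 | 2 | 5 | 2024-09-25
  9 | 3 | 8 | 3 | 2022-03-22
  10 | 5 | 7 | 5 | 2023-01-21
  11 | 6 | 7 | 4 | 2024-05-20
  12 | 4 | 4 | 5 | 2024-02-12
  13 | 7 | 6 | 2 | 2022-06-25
SELECT p.name FROM customers p LEFT JOIN orders c ON c.customer_id = p.id WHERE c.id IS NULL

Execution result:
name
Noah Wilson
Ivy Brown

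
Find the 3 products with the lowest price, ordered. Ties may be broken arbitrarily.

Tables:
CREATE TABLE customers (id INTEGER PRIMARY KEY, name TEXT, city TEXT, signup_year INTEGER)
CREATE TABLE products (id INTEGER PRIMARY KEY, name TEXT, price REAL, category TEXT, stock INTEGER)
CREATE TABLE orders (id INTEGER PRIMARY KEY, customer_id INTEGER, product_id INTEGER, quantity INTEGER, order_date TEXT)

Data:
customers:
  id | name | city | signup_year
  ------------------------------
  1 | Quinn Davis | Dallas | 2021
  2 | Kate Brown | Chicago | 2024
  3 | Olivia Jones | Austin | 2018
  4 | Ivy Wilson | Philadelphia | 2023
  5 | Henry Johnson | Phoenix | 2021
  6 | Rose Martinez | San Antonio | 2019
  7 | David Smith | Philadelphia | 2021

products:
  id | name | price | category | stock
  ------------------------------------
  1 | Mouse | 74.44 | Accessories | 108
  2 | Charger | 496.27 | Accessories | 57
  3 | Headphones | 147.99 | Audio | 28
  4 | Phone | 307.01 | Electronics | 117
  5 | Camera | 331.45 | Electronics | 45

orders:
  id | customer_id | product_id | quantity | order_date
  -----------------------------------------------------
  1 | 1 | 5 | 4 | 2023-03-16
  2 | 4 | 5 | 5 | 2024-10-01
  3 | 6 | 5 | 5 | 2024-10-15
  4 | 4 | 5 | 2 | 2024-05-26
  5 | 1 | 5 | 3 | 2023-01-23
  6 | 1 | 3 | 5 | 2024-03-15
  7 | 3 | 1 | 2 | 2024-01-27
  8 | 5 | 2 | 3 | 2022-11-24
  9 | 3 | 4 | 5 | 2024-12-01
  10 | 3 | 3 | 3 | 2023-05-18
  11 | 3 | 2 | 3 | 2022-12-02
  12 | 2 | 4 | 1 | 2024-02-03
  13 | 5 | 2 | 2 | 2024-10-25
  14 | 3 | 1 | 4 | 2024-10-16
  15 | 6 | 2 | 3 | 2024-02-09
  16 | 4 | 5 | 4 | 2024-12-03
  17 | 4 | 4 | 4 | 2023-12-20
SELECT name, price FROM products ORDER BY price ASC LIMIT 3

Execution result:
name | price
Mouse | 74.44
Headphones | 147.99
Phone | 307.01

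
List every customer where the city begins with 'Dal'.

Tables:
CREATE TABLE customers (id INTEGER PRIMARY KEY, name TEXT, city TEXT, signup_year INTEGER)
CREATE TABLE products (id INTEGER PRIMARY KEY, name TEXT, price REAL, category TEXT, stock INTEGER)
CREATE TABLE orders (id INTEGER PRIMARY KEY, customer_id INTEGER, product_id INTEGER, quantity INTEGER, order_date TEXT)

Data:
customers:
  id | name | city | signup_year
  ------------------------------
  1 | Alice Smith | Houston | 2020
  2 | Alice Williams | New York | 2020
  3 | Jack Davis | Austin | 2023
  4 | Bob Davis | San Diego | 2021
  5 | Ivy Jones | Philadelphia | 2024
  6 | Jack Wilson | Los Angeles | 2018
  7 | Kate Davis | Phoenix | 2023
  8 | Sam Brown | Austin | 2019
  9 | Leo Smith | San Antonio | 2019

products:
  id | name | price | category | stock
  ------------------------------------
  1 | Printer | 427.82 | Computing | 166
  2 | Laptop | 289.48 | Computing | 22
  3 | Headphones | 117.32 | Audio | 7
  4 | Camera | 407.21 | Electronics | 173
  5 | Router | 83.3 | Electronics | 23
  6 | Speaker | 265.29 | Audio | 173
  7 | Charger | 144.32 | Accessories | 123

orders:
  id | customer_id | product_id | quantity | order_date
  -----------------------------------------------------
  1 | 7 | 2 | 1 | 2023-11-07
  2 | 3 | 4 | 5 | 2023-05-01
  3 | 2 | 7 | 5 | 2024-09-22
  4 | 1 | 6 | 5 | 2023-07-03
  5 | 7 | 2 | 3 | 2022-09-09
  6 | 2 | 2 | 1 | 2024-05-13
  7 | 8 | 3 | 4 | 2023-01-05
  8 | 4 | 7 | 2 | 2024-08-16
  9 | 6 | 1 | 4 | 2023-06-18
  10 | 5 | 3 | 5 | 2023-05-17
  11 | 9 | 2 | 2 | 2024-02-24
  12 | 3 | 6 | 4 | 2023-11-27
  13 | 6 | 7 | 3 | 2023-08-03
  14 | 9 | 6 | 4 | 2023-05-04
SELECT name, city FROM customers WHERE city LIKE 'Dal%'

Execution result:
(no rows)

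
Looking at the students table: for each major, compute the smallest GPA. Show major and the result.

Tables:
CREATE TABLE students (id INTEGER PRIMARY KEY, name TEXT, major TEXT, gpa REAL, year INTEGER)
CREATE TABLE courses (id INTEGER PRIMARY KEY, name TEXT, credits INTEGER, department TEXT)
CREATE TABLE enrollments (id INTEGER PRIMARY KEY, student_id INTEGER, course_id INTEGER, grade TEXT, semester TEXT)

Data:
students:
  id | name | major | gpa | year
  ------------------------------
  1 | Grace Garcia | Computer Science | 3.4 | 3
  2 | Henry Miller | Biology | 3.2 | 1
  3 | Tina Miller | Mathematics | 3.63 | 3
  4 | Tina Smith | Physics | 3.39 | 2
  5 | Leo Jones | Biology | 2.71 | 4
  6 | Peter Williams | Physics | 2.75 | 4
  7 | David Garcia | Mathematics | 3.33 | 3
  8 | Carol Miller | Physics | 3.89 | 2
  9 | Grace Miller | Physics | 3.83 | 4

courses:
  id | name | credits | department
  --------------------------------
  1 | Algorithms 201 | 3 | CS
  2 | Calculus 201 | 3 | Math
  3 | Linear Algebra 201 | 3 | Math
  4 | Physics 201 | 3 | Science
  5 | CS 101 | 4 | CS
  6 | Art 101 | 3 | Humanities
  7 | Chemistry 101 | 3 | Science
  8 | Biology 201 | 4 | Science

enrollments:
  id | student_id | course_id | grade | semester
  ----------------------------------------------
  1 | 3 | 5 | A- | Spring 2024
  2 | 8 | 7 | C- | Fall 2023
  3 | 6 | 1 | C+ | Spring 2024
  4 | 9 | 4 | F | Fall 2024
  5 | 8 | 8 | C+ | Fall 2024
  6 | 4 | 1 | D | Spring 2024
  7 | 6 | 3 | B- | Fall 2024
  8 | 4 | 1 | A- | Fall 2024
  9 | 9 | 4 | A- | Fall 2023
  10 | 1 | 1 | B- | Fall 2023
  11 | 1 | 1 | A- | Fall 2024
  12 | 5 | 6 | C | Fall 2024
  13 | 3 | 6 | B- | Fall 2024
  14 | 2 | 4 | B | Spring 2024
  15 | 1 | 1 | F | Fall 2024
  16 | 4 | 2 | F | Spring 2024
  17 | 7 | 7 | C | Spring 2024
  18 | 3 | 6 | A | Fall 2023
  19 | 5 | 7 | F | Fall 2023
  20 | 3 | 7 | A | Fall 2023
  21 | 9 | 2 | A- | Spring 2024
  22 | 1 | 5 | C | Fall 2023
SELECT major, MIN(gpa) AS min_gpa FROM students GROUP BY major

Execution result:
major | min_gpa
Biology | 2.71
Computer Science | 3.40
Mathematics | 3.33
Physics | 2.75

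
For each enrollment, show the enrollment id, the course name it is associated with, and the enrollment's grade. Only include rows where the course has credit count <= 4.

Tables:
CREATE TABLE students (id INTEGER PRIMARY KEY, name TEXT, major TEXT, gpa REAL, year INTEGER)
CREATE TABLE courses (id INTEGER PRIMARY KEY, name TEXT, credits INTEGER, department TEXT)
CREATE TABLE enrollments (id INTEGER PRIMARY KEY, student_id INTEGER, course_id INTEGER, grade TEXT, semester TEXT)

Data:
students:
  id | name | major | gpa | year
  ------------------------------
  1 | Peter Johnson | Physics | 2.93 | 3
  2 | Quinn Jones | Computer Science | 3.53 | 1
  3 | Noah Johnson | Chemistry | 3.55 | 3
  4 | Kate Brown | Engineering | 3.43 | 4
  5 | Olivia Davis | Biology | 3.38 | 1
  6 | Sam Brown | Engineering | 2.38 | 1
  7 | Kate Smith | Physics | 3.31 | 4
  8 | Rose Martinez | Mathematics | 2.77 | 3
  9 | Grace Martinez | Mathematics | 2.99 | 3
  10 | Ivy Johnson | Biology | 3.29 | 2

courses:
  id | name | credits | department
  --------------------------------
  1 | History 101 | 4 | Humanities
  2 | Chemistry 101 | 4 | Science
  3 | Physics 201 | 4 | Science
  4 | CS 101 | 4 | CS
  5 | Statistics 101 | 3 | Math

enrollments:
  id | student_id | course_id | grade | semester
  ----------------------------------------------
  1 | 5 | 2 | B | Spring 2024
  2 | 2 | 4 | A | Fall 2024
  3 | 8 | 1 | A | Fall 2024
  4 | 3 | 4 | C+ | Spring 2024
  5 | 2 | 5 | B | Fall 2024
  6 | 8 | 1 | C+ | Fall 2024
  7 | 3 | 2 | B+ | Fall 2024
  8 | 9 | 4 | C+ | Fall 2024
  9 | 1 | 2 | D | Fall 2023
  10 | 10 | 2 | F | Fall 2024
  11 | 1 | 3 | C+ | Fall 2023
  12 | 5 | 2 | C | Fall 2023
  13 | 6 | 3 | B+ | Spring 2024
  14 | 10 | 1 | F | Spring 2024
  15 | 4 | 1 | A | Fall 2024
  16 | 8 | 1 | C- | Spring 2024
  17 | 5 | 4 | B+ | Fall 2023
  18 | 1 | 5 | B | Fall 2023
SELECT c.id, p.name AS course, c.grade FROM enrollments c JOIN courses p ON c.course_id = p.id WHERE p.credits <= 4

Execution result:
id | course | grade
1 | Chemistry 101 | B
2 | CS 101 | A
3 | History 101 | A
4 | CS 101 | C+
5 | Statistics 101 | B
6 | History 101 | C+
7 | Chemistry 101 | B+
8 | CS 101 | C+
9 | Chemistry 101 | D
10 | Chemistry 101 | F
11 | Physics 201 | C+
12 | Chemistry 101 | C
13 | Physics 201 | B+
14 | History 101 | F
15 | History 101 | A
16 | History 101 | C-
17 | CS 101 | B+
18 | Statistics 101 | B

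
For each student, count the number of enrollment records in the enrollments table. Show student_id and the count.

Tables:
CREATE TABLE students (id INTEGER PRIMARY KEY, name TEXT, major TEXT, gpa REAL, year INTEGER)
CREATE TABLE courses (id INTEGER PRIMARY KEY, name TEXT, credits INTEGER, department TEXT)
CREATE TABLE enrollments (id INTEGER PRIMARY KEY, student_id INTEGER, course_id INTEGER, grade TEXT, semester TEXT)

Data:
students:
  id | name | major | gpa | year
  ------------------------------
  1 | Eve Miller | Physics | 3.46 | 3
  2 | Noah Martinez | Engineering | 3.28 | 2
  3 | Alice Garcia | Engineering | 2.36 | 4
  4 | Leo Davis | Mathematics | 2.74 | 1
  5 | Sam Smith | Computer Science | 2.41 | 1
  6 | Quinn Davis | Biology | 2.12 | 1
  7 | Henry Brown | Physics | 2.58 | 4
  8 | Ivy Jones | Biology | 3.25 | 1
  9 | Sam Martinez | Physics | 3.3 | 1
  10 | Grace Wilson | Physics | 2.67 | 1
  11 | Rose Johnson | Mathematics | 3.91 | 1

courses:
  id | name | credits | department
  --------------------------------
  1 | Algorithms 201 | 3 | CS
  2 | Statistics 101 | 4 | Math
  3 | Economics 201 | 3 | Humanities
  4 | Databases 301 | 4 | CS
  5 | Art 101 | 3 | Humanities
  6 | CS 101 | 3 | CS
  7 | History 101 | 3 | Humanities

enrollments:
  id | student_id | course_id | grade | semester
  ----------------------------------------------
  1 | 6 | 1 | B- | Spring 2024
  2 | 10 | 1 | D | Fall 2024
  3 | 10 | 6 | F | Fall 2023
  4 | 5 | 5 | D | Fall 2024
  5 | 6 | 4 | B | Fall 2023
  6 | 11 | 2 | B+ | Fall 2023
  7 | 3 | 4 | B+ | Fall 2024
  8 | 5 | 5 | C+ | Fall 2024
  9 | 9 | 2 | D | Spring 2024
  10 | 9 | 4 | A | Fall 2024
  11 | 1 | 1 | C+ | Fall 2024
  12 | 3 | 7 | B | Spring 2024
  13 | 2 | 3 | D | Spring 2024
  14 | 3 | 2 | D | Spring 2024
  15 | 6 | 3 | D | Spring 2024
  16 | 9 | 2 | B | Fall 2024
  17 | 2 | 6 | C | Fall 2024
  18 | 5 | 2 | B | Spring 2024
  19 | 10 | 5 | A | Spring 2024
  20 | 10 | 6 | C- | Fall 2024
SELECT student_id, COUNT(*) AS enrollment_count FROM enrollments GROUP BY student_id

Execution result:
student_id | enrollment_count
1 | 1
2 | 2
3 | 3
5 | 3
6 | 3
9 | 3
10 | 4
11 | 1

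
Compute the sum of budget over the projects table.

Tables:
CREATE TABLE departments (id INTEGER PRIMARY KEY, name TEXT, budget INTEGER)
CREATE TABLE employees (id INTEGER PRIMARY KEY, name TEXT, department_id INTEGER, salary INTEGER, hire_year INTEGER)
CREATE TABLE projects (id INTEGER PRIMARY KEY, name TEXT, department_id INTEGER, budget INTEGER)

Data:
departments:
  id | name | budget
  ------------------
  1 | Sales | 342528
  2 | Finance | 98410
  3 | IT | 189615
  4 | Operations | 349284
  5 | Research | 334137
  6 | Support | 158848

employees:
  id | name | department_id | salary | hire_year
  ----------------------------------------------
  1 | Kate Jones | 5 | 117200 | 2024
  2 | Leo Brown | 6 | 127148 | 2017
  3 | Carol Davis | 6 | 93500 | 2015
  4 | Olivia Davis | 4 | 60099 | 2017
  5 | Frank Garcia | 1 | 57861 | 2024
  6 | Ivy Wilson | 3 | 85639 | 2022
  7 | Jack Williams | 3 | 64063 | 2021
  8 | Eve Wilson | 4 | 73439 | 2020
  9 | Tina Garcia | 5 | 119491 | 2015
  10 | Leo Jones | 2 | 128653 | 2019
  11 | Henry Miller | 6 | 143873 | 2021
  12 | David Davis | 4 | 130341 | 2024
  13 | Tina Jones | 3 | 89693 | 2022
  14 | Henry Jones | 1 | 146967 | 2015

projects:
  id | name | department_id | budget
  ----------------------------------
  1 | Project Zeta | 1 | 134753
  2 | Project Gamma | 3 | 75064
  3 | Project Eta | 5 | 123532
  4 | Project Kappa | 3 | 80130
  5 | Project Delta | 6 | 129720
SELECT SUM(budget) FROM projects

Execution result:
543199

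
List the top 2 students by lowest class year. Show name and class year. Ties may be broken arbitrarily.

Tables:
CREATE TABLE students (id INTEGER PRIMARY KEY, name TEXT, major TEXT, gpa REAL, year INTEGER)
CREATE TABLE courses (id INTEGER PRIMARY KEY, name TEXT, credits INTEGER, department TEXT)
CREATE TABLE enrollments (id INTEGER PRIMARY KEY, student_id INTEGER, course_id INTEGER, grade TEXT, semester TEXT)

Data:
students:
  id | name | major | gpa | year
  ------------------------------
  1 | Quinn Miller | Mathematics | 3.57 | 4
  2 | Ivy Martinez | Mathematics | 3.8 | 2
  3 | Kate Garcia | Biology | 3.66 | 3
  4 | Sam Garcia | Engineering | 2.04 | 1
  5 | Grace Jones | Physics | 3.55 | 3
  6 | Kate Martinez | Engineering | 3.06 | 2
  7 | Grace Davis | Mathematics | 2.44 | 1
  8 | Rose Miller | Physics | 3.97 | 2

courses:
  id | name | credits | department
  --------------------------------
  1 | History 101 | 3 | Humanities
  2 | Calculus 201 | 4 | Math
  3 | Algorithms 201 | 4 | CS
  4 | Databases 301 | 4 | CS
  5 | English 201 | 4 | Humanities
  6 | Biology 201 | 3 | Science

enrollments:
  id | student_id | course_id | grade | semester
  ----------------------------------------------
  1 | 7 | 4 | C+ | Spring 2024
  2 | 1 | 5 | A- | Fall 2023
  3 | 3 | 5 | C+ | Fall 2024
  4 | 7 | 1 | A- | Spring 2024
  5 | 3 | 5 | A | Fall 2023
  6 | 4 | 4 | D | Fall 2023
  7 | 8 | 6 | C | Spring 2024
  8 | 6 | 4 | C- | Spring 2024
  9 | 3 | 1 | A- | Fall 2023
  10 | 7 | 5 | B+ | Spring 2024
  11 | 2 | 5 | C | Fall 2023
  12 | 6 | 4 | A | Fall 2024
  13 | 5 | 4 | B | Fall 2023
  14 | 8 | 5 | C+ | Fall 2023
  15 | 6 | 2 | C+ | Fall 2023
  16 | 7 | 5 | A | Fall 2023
SELECT name, year FROM students ORDER BY year ASC LIMIT 2

Execution result:
name | year
Sam Garcia | 1
Grace Davis | 1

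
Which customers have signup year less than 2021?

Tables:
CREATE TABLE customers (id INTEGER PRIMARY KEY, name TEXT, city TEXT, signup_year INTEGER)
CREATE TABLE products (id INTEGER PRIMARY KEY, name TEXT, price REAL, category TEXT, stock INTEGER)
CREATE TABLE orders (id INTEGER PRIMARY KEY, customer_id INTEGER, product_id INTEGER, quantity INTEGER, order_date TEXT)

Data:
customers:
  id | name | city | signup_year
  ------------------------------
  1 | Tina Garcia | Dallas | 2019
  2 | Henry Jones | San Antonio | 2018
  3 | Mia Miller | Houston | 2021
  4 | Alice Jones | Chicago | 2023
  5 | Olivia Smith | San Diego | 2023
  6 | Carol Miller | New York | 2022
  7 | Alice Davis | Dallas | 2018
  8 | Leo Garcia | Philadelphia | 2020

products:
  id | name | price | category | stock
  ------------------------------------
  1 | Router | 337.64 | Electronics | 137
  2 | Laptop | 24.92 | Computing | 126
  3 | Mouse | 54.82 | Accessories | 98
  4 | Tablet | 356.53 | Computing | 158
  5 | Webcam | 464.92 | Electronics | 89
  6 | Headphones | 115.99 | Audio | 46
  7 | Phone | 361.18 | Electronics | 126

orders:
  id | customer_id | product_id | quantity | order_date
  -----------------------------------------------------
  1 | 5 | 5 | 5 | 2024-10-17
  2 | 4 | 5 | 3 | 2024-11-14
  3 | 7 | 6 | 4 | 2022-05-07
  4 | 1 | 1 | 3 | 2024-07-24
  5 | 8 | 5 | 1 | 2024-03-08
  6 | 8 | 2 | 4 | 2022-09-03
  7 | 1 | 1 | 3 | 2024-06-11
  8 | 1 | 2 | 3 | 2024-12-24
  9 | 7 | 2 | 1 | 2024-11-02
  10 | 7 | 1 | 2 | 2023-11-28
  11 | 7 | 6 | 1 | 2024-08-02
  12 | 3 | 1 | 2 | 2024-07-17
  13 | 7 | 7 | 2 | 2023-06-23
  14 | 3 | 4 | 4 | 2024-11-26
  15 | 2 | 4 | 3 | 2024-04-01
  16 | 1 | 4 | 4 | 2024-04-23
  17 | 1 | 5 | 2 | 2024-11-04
SELECT name, signup_year FROM customers WHERE signup_year < 2021

Execution result:
name | signup_year
Tina Garcia | 2019
Henry Jones | 2018
Alice Davis | 2018
Leo Garcia | 2020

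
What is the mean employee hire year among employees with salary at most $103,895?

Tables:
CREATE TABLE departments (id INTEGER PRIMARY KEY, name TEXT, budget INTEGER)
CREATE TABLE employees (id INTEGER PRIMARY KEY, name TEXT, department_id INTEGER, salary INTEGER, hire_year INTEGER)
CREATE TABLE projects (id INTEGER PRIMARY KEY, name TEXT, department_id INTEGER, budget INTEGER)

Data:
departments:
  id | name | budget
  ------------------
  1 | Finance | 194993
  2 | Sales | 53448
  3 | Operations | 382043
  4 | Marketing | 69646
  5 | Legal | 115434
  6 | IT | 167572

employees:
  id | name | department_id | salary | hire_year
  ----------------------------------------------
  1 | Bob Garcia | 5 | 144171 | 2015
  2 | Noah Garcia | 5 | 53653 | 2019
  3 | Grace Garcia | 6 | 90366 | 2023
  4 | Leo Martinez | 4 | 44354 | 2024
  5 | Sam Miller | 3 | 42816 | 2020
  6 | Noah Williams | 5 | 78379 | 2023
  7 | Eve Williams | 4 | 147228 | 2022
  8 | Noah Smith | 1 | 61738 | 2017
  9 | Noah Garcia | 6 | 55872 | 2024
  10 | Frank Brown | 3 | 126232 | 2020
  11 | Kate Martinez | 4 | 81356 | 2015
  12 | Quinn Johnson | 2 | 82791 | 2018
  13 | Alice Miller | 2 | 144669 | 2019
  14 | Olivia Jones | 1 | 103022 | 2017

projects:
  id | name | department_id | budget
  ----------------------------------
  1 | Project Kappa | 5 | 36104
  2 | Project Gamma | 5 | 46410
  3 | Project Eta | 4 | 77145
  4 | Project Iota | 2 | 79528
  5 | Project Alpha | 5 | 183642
SELECT AVG(hire_year) FROM employees WHERE salary <= 103895

Execution result:
2020.00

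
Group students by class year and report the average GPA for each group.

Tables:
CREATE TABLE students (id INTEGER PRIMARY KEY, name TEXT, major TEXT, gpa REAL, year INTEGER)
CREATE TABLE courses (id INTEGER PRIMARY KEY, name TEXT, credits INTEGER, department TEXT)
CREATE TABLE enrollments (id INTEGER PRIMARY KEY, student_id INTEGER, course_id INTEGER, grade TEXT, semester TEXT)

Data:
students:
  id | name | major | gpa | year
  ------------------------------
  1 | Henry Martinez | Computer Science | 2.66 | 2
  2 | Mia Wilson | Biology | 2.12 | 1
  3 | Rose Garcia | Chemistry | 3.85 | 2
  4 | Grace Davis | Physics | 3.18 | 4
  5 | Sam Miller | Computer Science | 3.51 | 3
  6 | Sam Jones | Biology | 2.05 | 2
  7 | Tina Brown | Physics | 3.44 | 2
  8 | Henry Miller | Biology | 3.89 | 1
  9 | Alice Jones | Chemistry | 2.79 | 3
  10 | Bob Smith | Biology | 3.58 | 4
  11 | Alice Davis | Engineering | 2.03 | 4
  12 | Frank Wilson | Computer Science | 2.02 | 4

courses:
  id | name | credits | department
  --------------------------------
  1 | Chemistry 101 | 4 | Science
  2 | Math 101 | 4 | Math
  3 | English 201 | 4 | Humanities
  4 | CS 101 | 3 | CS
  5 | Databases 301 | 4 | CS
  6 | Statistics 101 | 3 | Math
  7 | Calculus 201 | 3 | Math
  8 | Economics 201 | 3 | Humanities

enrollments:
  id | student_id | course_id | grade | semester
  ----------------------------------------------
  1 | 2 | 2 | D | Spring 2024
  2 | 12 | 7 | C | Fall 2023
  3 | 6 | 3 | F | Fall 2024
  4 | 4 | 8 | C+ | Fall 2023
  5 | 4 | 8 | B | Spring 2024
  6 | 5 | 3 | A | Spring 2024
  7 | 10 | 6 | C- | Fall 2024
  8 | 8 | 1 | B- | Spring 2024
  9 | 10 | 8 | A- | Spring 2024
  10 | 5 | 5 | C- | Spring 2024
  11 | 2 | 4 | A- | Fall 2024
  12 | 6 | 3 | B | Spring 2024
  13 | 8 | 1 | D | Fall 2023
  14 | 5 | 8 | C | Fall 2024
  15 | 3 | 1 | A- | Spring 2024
SELECT year, AVG(gpa) AS avg_gpa FROM students GROUP BY year

Execution result:
year | avg_gpa
1 | 3.01
2 | 3.00
3 | 3.15
4 | 2.70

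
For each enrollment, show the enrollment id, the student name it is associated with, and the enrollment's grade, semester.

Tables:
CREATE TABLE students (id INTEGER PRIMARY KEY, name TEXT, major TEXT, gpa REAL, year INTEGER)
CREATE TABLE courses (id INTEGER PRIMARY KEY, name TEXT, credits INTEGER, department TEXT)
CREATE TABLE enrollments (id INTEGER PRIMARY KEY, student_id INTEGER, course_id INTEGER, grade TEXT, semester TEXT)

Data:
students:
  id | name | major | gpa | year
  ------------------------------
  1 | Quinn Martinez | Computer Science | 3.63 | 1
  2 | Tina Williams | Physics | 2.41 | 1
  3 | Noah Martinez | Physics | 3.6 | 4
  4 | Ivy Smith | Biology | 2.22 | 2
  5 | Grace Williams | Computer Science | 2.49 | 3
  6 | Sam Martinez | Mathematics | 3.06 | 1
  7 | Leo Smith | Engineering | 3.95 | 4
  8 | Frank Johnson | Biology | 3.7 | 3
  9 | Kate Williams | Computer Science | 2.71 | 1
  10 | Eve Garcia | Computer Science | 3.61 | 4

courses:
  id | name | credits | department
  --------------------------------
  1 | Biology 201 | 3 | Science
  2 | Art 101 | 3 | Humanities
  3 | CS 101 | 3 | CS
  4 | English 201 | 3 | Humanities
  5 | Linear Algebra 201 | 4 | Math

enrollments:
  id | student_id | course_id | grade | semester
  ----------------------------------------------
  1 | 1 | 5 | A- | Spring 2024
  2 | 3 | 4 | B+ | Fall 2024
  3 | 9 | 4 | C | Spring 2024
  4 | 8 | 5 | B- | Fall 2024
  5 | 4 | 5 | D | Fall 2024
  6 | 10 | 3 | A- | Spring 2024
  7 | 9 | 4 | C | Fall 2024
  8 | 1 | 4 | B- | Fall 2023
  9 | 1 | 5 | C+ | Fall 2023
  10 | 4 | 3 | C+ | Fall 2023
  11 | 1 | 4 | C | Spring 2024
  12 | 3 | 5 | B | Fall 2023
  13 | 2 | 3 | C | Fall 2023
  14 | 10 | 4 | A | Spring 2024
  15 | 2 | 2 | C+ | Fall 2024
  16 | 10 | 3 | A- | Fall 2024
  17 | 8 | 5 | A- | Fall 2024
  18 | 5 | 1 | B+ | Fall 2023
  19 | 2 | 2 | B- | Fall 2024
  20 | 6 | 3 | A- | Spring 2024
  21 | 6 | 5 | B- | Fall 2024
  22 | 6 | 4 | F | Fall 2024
SELECT c.id, p.name AS student, c.grade, c.semester FROM enrollments c JOIN students p ON c.student_id = p.id

Execution result:
id | student | grade | semester
1 | Quinn Martinez | A- | Spring 2024
2 | Noah Martinez | B+ | Fall 2024
3 | Kate Williams | C | Spring 2024
4 | Frank Johnson | B- | Fall 2024
5 | Ivy Smith | D | Fall 2024
6 | Eve Garcia | A- | Spring 2024
7 | Kate Williams | C | Fall 2024
8 | Quinn Martinez | B- | Fall 2023
9 | Quinn Martinez | C+ | Fall 2023
10 | Ivy Smith | C+ | Fall 2023
11 | Quinn Martinez | C | Spring 2024
12 | Noah Martinez | B | Fall 2023
13 | Tina Williams | C | Fall 2023
14 | Eve Garcia | A | Spring 2024
15 | Tina Williams | C+ | Fall 2024
16 | Eve Garcia | A- | Fall 2024
17 | Frank Johnson | A- | Fall 2024
18 | Grace Williams | B+ | Fall 2023
19 | Tina Williams | B- | Fall 2024
20 | Sam Martinez | A- | Spring 2024
21 | Sam Martinez | B- | Fall 2024
22 | Sam Martinez | F | Fall 2024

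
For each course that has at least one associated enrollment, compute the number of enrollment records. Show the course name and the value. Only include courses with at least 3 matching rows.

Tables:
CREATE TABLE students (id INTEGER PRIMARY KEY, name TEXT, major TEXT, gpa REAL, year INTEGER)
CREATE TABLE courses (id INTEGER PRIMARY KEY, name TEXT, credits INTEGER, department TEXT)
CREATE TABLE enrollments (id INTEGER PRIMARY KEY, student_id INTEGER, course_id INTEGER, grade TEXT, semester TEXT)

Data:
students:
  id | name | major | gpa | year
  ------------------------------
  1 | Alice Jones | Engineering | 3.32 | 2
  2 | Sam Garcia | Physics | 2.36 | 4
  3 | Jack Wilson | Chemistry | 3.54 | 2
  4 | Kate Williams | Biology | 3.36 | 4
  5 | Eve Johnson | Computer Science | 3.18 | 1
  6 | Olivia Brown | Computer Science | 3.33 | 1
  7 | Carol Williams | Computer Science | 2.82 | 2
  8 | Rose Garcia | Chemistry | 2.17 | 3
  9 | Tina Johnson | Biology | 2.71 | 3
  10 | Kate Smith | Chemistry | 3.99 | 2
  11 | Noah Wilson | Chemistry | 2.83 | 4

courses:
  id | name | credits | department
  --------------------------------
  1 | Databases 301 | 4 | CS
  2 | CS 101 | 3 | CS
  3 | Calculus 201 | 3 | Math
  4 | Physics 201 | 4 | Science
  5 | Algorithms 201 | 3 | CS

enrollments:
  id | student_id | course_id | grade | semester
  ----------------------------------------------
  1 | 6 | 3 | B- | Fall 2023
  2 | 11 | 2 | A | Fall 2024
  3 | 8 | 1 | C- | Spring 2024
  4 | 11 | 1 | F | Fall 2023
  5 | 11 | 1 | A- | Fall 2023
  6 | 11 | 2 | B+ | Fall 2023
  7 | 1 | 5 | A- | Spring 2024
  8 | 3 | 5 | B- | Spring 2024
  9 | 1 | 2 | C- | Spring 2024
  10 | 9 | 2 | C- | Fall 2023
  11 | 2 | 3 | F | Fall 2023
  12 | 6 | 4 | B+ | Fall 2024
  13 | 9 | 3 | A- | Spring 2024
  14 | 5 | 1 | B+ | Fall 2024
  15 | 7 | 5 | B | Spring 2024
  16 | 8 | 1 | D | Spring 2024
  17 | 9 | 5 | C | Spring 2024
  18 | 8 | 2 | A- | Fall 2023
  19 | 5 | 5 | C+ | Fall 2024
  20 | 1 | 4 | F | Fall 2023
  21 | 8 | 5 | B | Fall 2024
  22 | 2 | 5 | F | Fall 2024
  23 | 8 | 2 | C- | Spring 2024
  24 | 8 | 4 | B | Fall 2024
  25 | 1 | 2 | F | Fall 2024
SELECT p.name, COUNT(*) AS n FROM enrollments c JOIN courses p ON c.course_id = p.id GROUP BY p.id, p.name HAVING COUNT(*) >= 3

Execution result:
name | n
Databases 301 | 5
CS 101 | 7
Calculus 201 | 3
Physics 201 | 3
Algorithms 201 | 7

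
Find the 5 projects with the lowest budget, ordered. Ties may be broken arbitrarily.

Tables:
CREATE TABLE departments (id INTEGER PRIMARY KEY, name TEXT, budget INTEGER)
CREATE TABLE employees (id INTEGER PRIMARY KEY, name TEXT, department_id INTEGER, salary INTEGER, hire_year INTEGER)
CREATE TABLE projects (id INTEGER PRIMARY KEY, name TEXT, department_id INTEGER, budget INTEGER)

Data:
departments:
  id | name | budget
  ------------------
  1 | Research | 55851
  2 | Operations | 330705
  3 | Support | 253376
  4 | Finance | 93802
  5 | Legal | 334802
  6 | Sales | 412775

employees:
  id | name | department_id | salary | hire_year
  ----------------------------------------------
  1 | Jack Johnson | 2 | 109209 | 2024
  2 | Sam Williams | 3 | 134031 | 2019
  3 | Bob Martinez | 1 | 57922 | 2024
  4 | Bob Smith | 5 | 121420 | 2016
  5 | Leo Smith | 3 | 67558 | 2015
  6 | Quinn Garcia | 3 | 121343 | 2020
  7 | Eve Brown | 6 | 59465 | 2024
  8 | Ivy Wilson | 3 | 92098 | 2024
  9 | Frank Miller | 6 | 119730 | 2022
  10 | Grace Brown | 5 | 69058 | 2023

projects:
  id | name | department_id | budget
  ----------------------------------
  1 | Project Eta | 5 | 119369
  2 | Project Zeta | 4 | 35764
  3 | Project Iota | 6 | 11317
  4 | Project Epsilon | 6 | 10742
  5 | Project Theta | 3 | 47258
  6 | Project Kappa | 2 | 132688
SELECT name, budget FROM projects ORDER BY budget ASC LIMIT 5

Execution result:
name | budget
Project Epsilon | 10742
Project Iota | 11317
Project Zeta | 35764
Project Theta | 47258
Project Eta | 119369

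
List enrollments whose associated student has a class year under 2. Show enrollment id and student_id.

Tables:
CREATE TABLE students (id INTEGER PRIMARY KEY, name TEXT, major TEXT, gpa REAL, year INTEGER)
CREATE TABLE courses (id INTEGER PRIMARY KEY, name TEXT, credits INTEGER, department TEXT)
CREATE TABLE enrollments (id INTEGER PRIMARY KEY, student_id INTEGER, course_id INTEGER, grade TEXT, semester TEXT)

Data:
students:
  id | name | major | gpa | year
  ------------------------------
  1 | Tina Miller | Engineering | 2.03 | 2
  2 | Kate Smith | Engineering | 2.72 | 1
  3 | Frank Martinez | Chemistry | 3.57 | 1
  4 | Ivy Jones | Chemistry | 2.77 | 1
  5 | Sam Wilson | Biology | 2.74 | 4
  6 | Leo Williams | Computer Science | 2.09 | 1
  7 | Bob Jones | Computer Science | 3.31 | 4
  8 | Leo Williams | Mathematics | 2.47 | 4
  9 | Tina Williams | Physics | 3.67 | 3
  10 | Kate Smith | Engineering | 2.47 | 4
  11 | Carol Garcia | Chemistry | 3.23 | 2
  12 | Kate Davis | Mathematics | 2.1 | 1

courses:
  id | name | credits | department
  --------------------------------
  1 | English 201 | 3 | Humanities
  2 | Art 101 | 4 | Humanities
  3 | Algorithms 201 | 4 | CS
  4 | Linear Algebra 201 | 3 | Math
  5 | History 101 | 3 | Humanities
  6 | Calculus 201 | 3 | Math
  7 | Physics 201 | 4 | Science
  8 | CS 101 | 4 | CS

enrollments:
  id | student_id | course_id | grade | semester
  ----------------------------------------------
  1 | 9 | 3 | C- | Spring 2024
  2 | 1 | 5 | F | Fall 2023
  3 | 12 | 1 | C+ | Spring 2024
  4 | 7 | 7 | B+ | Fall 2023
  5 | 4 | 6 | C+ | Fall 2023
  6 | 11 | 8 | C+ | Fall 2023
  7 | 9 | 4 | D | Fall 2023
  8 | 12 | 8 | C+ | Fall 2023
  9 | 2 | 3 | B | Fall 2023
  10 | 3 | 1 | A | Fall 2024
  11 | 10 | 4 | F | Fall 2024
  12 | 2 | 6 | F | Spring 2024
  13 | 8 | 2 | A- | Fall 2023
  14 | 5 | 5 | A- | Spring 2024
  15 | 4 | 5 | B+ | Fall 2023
SELECT id, student_id FROM enrollments WHERE student_id IN (SELECT id FROM students WHERE year < 2)

Execution result:
id | student_id
3 | 12
5 | 4
8 | 12
9 | 2
10 | 3
12 | 2
15 | 4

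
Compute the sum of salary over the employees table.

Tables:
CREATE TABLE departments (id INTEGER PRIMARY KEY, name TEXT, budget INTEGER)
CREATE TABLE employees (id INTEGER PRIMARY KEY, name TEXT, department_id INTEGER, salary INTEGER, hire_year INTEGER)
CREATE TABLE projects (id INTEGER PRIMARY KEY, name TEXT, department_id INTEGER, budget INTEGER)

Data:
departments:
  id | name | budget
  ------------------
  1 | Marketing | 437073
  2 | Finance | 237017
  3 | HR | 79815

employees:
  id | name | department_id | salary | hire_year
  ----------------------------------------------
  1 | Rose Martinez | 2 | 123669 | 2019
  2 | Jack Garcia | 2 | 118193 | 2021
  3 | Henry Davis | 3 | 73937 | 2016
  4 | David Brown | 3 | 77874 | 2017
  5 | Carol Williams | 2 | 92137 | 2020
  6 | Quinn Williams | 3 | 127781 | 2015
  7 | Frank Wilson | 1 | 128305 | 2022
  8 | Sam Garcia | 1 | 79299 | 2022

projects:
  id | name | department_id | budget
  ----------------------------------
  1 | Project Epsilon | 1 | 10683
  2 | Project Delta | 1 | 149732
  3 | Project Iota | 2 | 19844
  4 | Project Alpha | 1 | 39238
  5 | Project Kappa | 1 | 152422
SELECT SUM(salary) FROM employees

Execution result:
821195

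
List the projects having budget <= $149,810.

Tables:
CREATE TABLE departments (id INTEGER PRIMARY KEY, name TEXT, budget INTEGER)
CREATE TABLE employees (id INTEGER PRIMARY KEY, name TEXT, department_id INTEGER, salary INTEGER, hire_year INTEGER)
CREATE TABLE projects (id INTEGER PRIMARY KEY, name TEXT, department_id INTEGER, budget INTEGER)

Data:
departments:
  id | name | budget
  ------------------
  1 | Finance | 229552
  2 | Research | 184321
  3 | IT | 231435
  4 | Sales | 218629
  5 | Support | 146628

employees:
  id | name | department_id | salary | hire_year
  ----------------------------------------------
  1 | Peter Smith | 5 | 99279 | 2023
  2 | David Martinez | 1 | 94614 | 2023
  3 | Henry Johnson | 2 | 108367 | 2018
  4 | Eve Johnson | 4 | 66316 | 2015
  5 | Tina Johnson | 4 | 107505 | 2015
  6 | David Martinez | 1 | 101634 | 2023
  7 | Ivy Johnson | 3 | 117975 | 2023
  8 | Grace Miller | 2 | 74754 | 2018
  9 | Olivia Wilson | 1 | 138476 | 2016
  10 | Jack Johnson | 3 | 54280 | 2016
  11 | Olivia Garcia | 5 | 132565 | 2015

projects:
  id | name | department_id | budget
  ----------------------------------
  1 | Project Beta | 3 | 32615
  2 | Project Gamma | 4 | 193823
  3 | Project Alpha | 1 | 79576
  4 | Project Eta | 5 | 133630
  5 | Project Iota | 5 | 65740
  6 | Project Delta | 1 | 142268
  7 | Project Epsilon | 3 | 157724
SELECT name, budget FROM projects WHERE budget <= 149810

Execution result:
name | budget
Project Beta | 32615
Project Alpha | 79576
Project Eta | 133630
Project Iota | 65740
Project Delta | 142268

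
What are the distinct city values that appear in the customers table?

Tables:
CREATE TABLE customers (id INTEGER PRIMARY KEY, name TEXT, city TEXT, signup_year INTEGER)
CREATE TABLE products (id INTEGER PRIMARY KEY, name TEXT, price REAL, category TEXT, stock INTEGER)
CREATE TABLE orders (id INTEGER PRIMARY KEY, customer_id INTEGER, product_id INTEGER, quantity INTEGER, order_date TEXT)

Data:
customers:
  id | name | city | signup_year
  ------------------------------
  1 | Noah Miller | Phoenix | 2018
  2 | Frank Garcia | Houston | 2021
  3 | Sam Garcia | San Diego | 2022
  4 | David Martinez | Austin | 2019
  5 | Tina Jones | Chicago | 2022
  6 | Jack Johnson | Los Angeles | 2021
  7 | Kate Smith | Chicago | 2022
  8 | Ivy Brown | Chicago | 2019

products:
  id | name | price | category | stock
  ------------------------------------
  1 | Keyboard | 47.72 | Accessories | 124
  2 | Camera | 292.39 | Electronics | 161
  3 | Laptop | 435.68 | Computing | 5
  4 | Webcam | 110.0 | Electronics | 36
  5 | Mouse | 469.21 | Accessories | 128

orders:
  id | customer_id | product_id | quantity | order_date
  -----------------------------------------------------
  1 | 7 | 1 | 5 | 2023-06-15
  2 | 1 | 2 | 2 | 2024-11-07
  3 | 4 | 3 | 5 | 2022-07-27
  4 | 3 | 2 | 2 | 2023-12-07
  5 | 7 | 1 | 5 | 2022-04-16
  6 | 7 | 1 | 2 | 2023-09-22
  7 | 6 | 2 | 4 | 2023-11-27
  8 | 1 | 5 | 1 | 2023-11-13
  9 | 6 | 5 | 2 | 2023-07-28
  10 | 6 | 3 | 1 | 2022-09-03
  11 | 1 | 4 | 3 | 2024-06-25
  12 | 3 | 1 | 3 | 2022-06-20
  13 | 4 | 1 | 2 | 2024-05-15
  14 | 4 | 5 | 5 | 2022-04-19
SELECT DISTINCT city FROM customers

Execution result:
city
Phoenix
Houston
San Diego
Austin
Chicago
Los Angeles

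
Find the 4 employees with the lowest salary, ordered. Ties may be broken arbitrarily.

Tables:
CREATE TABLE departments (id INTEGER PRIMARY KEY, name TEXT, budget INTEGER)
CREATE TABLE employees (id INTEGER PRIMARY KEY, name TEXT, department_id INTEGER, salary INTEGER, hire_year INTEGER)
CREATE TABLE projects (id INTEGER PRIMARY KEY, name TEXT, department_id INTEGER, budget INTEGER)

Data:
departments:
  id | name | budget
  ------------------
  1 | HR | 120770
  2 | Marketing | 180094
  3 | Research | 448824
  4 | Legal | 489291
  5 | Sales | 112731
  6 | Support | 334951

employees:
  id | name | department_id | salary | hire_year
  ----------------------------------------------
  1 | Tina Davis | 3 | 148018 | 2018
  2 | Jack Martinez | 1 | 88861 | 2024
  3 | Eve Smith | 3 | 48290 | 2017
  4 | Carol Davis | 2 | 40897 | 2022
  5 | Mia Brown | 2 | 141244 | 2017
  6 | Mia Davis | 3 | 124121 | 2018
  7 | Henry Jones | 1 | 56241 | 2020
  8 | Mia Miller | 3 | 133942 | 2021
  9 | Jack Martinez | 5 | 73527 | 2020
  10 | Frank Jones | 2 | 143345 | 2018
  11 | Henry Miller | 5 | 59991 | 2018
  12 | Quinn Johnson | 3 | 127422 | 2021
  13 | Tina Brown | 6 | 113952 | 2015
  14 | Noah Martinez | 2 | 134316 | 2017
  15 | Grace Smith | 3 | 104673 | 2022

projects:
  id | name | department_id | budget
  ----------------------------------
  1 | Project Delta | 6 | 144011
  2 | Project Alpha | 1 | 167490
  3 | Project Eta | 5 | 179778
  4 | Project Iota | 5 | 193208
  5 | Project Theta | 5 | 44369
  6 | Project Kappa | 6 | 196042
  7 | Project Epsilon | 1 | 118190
SELECT name, salary FROM employees ORDER BY salary ASC LIMIT 4

Execution result:
name | salary
Carol Davis | 40897
Eve Smith | 48290
Henry Jones | 56241
Henry Miller | 59991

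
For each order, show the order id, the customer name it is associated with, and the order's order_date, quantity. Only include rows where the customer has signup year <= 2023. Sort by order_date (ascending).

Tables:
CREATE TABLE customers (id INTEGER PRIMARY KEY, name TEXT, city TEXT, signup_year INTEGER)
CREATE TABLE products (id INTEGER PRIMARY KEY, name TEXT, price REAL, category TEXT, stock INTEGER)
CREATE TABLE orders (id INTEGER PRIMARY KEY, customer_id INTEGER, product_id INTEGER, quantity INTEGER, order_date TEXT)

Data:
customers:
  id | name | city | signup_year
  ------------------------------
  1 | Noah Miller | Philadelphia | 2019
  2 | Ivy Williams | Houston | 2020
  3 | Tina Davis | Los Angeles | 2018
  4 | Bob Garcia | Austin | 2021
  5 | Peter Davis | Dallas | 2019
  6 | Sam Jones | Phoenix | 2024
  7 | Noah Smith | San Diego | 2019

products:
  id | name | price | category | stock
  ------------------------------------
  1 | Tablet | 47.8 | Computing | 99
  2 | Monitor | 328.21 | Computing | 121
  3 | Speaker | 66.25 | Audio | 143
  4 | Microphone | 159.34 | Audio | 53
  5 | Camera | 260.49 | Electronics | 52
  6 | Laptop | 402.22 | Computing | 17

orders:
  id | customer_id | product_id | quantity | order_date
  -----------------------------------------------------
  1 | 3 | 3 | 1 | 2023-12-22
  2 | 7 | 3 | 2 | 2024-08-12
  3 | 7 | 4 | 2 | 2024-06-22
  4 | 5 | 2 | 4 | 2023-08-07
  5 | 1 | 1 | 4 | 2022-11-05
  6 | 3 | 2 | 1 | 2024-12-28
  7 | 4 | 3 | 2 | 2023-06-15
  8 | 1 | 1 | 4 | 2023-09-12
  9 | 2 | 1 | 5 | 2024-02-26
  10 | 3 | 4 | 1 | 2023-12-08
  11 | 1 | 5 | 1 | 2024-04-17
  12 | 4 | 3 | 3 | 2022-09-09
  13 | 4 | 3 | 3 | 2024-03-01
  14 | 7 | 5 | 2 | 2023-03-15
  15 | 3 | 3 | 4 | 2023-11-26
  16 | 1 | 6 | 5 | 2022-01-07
SELECT c.id, p.name AS customer, c.order_date, c.quantity FROM orders c JOIN customers p ON c.customer_id = p.id WHERE p.signup_year <= 2023 ORDER BY c.order_date ASC

Execution result:
id | customer | order_date | quantity
16 | Noah Miller | 2022-01-07 | 5
12 | Bob Garcia | 2022-09-09 | 3
5 | Noah Miller | 2022-11-05 | 4
14 | Noah Smith | 2023-03-15 | 2
7 | Bob Garcia | 2023-06-15 | 2
4 | Peter Davis | 2023-08-07 | 4
8 | Noah Miller | 2023-09-12 | 4
15 | Tina Davis | 2023-11-26 | 4
10 | Tina Davis | 2023-12-08 | 1
1 | Tina Davis | 2023-12-22 | 1
9 | Ivy Williams | 2024-02-26 | 5
13 | Bob Garcia | 2024-03-01 | 3
11 | Noah Miller | 2024-04-17 | 1
3 | Noah Smith | 2024-06-22 | 2
2 | Noah Smith | 2024-08-12 | 2
6 | Tina Davis | 2024-12-28 | 1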